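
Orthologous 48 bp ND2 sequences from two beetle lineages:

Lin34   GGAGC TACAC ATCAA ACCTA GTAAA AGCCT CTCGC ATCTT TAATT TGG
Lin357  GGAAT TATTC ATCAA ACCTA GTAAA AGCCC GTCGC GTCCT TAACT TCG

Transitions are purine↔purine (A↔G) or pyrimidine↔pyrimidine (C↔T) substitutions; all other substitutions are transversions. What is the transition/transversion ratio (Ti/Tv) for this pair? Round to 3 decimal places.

2.333

The sequences differ at positions 4 (G/A, transition), 5 (C/T, transition), 8 (C/T, transition), 9 (A/T, transversion), 30 (T/C, transition), 31 (C/G, transversion), 36 (A/G, transition), 39 (T/C, transition), 44 (T/C, transition), 47 (G/C, transversion).
Of the 10 differences, 7 transitions and 3 transversions, so Ti/Tv = 7/3 = 2.333.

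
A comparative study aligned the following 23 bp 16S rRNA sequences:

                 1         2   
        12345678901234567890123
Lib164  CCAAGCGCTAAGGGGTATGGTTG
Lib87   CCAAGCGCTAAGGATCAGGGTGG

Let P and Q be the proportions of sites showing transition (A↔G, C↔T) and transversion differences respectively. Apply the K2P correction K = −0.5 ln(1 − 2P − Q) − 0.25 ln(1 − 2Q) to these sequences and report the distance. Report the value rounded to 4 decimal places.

0.2570

The sequences differ at positions 14 (G/A, transition), 15 (G/T, transversion), 16 (T/C, transition), 18 (T/G, transversion), 22 (T/G, transversion).
Of the 5 differences, 2 transitions and 3 transversions over 23 sites: P = 2/23 = 0.086957, Q = 3/23 = 0.130435.
d = −0.5·ln(0.695651) − 0.25·ln(0.739130) = −0.5·(-0.362907) − 0.25·(-0.302281) = 0.2570.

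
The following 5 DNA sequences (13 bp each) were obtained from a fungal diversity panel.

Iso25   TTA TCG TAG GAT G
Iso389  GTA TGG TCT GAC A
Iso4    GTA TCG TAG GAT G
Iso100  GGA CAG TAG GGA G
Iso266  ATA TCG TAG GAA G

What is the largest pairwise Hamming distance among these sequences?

8

Pairwise Hamming distances:
  Iso25 vs Iso389: 6
  Iso25 vs Iso4: 1
  Iso25 vs Iso100: 6
  Iso25 vs Iso266: 2
  Iso389 vs Iso4: 5
  Iso389 vs Iso100: 8
  Iso389 vs Iso266: 6
  Iso4 vs Iso100: 5
  Iso4 vs Iso266: 2
  Iso100 vs Iso266: 5
The largest is 8, between Iso389 and Iso100.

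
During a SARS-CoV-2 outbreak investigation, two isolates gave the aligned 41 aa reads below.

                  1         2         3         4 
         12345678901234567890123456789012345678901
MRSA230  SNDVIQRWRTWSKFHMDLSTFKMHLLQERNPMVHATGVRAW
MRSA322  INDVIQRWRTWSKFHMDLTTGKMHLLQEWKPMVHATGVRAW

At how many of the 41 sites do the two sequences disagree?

5

Mismatches occur at site 1 (S/I), site 19 (S/T), site 21 (F/G), site 29 (R/W), site 30 (N/K).
That gives 5 mismatches out of 41 aligned sites, so the Hamming distance is 5.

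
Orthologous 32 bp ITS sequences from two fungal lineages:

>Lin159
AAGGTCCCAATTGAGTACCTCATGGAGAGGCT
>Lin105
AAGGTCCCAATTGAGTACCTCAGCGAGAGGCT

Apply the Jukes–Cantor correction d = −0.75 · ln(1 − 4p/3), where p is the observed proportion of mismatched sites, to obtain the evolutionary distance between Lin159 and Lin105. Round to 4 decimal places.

Mismatches occur at site 23 (T/G), site 24 (G/C).
p = 2/32 = 0.062500.
d = −0.75 · ln(1 − (4/3)·0.062500) = −0.75 · ln(0.916667) = −0.75 · (-0.087011) = 0.0653.

0.0653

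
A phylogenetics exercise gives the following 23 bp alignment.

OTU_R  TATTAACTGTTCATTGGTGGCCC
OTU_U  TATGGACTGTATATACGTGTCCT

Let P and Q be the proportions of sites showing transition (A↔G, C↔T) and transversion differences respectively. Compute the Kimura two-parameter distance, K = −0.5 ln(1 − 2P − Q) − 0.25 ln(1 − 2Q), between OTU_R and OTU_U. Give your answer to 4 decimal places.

0.4679

Mismatches occur at site 4 (T→G, transversion), site 5 (A→G, transition), site 11 (T→A, transversion), site 12 (C→T, transition), site 15 (T→A, transversion), site 16 (G→C, transversion), site 20 (G→T, transversion), site 23 (C→T, transition).
Of the 8 differences, 3 transitions and 5 transversions over 23 sites: P = 3/23 = 0.130435, Q = 5/23 = 0.217391.
d = −0.5·ln(0.521739) − 0.25·ln(0.565218) = −0.5·(-0.650588) − 0.25·(-0.570544) = 0.4679.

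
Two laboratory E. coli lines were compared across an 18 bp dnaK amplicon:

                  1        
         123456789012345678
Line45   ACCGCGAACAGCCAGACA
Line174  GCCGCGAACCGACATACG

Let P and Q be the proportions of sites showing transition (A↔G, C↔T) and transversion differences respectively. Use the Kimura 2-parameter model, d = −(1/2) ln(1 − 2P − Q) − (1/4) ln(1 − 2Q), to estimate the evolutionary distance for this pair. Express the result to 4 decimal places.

Mismatches occur at site 1 (A/G, transition), site 10 (A/C, transversion), site 12 (C/A, transversion), site 15 (G/T, transversion), site 18 (A/G, transition).
Of the 5 differences, 2 transitions and 3 transversions over 18 sites: P = 2/18 = 0.111111, Q = 3/18 = 0.166667.
d = −0.5·ln(0.611111) − 0.25·ln(0.666666) = −0.5·(-0.492477) − 0.25·(-0.405466) = 0.3476.

0.3476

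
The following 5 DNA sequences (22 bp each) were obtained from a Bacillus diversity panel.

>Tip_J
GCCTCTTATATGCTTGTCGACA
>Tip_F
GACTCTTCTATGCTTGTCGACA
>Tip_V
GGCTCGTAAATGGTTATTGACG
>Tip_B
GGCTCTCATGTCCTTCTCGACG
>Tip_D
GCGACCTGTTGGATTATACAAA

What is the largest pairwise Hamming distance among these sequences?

Pairwise Hamming distances:
  Tip_J vs Tip_F: 2
  Tip_J vs Tip_V: 7
  Tip_J vs Tip_B: 6
  Tip_J vs Tip_D: 11
  Tip_F vs Tip_V: 8
  Tip_F vs Tip_B: 7
  Tip_F vs Tip_D: 12
  Tip_V vs Tip_B: 8
  Tip_V vs Tip_D: 13
  Tip_B vs Tip_D: 15
The largest is 15, between Tip_B and Tip_D.

15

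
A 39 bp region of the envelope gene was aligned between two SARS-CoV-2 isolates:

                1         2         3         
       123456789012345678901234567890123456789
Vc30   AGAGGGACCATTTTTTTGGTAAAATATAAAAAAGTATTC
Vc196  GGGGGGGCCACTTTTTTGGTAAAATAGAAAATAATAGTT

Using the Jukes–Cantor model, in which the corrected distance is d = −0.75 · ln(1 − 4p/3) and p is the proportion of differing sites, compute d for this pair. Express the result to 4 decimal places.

0.2758

Mismatches occur at site 1 (A/G), site 3 (A/G), site 7 (A/G), site 11 (T/C), site 27 (T/G), site 32 (A/T), site 34 (G/A), site 37 (T/G), site 39 (C/T).
p = 9/39 = 0.230769.
d = −0.75 · ln(1 − (4/3)·0.230769) = −0.75 · ln(0.692308) = −0.75 · (-0.367724) = 0.2758.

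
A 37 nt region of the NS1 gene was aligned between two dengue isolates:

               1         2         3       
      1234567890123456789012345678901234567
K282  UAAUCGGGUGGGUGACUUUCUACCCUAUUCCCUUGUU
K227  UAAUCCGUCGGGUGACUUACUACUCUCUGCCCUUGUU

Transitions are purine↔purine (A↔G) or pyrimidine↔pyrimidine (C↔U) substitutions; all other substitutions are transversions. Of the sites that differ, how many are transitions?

2

Differing sites — 6:G/C (Tv); 8:G/U (Tv); 9:U/C (Ti); 19:U/A (Tv); 24:C/U (Ti); 27:A/C (Tv); 29:U/G (Tv).
Of the 7 differences, 2 transitions and 5 transversions, so the answer is 2.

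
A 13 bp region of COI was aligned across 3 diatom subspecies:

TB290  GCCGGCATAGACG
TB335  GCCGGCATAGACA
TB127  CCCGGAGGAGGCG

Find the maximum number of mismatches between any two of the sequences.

6

Pairwise Hamming distances:
  TB290 vs TB335: 1
  TB290 vs TB127: 5
  TB335 vs TB127: 6
The largest is 6, between TB335 and TB127.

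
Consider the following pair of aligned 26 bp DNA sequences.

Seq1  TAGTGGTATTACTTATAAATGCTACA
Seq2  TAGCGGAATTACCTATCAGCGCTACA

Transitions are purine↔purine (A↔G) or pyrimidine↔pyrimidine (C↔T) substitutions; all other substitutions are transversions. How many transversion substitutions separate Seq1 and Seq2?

Differing sites — 4:T/C (Ti); 7:T/A (Tv); 13:T/C (Ti); 17:A/C (Tv); 19:A/G (Ti); 20:T/C (Ti).
Of the 6 differences, 4 transitions and 2 transversions, so the answer is 2.

2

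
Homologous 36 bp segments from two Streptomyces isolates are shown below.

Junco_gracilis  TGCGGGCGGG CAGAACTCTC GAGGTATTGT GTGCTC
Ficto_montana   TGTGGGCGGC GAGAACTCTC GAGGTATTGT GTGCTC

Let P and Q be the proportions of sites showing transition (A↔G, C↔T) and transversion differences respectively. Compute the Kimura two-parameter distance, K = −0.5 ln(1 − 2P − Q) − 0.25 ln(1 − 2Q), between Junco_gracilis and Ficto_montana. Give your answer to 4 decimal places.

0.0883

Differing sites — 3:C/T (Ti); 10:G/C (Tv); 11:C/G (Tv).
Of the 3 differences, 1 transition and 2 transversions over 36 sites: P = 1/36 = 0.027778, Q = 2/36 = 0.055556.
d = −0.5·ln(0.888888) − 0.25·ln(0.888888) = −0.5·(-0.117784) − 0.25·(-0.117784) = 0.0883.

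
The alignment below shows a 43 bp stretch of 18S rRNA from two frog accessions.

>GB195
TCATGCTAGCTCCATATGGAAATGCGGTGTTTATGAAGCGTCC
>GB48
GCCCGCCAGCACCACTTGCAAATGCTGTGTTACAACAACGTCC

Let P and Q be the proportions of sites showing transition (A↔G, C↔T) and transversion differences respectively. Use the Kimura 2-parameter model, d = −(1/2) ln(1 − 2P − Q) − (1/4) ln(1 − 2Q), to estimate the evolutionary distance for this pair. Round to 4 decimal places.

Mismatches occur at site 1 (T→G, transversion), site 3 (A→C, transversion), site 4 (T→C, transition), site 7 (T→C, transition), site 11 (T→A, transversion), site 15 (T→C, transition), site 16 (A→T, transversion), site 19 (G→C, transversion), site 26 (G→T, transversion), site 32 (T→A, transversion), site 33 (A→C, transversion), site 34 (T→A, transversion), site 35 (G→A, transition), site 36 (A→C, transversion), site 38 (G→A, transition).
Of the 15 differences, 5 transitions and 10 transversions over 43 sites: P = 5/43 = 0.116279, Q = 10/43 = 0.232558.
d = −0.5·ln(0.534884) − 0.25·ln(0.534884) = −0.5·(-0.625705) − 0.25·(-0.625705) = 0.4693.

0.4693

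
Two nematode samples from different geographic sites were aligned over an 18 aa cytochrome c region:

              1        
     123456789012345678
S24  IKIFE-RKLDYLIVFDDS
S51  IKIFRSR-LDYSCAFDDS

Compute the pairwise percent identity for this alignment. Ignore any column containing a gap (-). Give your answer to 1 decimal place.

75.0%

Excluding the 2 gap columns leaves 16 comparable sites.
Mismatches occur at site 5 (E→R), site 12 (L→S), site 13 (I→C), site 14 (V→A).
12 of the 16 comparable sites match, so the percent identity is 12/16 × 100 = 75.0%.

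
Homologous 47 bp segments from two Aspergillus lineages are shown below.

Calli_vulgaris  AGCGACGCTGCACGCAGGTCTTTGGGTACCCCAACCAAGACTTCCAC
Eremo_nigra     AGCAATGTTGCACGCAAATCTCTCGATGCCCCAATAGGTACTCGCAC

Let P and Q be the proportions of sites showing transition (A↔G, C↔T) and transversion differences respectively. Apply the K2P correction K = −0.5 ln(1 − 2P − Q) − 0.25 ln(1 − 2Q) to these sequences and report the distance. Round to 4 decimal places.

The sequences differ at positions 4 (G/A, transition), 6 (C/T, transition), 8 (C/T, transition), 17 (G/A, transition), 18 (G/A, transition), 22 (T/C, transition), 24 (G/C, transversion), 26 (G/A, transition), 28 (A/G, transition), 35 (C/T, transition), 36 (C/A, transversion), 37 (A/G, transition), 38 (A/G, transition), 39 (G/T, transversion), 43 (T/C, transition), 44 (C/G, transversion).
Of the 16 differences, 12 transitions and 4 transversions over 47 sites: P = 12/47 = 0.255319, Q = 4/47 = 0.085106.
d = −0.5·ln(0.404256) − 0.25·ln(0.829788) = −0.5·(-0.905707) − 0.25·(-0.186585) = 0.4995.

0.4995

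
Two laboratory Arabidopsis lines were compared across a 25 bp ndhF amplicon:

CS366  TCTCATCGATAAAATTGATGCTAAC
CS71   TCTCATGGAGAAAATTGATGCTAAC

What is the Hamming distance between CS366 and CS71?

The sequences differ at positions 7 (C/G), 10 (T/G).
That gives 2 mismatches out of 25 aligned sites, so the Hamming distance is 2.

2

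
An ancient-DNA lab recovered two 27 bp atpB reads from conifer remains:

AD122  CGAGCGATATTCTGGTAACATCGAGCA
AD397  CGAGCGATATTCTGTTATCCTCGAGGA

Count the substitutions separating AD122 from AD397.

4

The sequences differ at positions 15 (G/T), 18 (A/T), 20 (A/C), 26 (C/G).
That gives 4 mismatches out of 27 aligned sites, so the Hamming distance is 4.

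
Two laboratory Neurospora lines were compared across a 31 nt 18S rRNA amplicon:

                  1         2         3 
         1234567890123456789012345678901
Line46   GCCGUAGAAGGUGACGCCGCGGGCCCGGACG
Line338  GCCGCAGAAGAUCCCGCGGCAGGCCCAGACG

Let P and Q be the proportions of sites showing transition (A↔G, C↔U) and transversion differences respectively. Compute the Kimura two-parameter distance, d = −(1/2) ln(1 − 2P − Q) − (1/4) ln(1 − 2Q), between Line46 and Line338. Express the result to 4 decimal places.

The sequences differ at positions 5 (U/C, transition), 11 (G/A, transition), 13 (G/C, transversion), 14 (A/C, transversion), 18 (C/G, transversion), 21 (G/A, transition), 27 (G/A, transition).
Of the 7 differences, 4 transitions and 3 transversions over 31 sites: P = 4/31 = 0.129032, Q = 3/31 = 0.096774.
d = −0.5·ln(0.645162) − 0.25·ln(0.806452) = −0.5·(-0.438254) − 0.25·(-0.215111) = 0.2729.

0.2729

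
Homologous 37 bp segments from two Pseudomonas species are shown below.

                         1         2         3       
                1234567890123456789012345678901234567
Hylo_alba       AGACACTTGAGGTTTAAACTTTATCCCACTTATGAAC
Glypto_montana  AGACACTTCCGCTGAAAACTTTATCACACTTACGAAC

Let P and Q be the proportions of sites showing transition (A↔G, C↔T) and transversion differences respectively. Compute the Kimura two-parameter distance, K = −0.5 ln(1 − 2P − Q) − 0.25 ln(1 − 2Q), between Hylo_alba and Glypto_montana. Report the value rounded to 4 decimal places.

The sequences differ at positions 9 (G/C, transversion), 10 (A/C, transversion), 12 (G/C, transversion), 14 (T/G, transversion), 15 (T/A, transversion), 26 (C/A, transversion), 33 (T/C, transition).
Of the 7 differences, 1 transition and 6 transversions over 37 sites: P = 1/37 = 0.027027, Q = 6/37 = 0.162162.
d = −0.5·ln(0.783784) − 0.25·ln(0.675676) = −0.5·(-0.243622) − 0.25·(-0.392042) = 0.2198.

0.2198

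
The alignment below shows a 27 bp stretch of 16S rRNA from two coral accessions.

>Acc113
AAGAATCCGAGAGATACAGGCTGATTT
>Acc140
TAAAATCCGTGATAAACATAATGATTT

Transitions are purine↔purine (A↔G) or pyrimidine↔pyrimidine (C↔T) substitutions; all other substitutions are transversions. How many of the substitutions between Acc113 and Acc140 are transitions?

2

Differing sites — 1:A/T (Tv); 3:G/A (Ti); 10:A/T (Tv); 13:G/T (Tv); 15:T/A (Tv); 19:G/T (Tv); 20:G/A (Ti); 21:C/A (Tv).
Of the 8 differences, 2 transitions and 6 transversions, so the answer is 2.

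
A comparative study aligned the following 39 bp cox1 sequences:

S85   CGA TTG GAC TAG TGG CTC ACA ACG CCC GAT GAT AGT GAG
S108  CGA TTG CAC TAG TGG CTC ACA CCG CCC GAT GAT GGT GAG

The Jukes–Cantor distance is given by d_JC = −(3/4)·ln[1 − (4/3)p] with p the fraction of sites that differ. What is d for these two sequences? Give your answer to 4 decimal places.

The sequences differ at positions 7 (G/C), 22 (A/C), 34 (A/G).
p = 3/39 = 0.076923.
d = −0.75 · ln(1 − (4/3)·0.076923) = −0.75 · ln(0.897436) = −0.75 · (-0.108213) = 0.0812.

0.0812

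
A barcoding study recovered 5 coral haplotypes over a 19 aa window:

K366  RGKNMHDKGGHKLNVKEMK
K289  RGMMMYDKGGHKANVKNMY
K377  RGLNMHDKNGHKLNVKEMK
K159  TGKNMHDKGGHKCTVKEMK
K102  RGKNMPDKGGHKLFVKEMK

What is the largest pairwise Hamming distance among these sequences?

Pairwise Hamming distances:
  K366 vs K289: 6
  K366 vs K377: 2
  K366 vs K159: 3
  K366 vs K102: 2
  K289 vs K377: 7
  K289 vs K159: 8
  K289 vs K102: 7
  K377 vs K159: 5
  K377 vs K102: 4
  K159 vs K102: 4
The largest is 8, between K289 and K159.

8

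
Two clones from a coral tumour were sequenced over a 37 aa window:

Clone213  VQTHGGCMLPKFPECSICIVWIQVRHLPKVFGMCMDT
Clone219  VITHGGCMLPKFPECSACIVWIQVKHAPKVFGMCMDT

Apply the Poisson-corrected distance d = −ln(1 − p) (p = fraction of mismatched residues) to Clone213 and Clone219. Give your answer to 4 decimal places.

0.1144

Differing sites — 2:Q/I; 17:I/A; 25:R/K; 27:L/A.
p = 4/37 = 0.108108.
d = −ln(1 − 0.108108) = −ln(0.891892) = 0.1144.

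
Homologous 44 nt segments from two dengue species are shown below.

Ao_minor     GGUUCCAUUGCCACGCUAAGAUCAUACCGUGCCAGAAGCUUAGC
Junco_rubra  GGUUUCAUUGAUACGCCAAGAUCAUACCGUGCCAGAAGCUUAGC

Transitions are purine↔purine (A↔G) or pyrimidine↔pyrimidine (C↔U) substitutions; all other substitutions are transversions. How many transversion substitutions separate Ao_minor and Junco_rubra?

1

Mismatches occur at site 5 (C→U, transition), site 11 (C→A, transversion), site 12 (C→U, transition), site 17 (U→C, transition).
Of the 4 differences, 3 transitions and 1 transversion, so the answer is 1.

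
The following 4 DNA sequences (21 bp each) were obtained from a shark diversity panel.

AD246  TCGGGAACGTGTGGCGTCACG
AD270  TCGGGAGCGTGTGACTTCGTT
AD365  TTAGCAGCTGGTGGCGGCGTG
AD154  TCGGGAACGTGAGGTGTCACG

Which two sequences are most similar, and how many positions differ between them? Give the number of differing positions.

Pairwise Hamming distances:
  AD246 vs AD270: 6
  AD246 vs AD365: 9
  AD246 vs AD154: 2
  AD270 vs AD365: 9
  AD270 vs AD154: 8
  AD365 vs AD154: 11
The smallest is 2, between AD246 and AD154.

2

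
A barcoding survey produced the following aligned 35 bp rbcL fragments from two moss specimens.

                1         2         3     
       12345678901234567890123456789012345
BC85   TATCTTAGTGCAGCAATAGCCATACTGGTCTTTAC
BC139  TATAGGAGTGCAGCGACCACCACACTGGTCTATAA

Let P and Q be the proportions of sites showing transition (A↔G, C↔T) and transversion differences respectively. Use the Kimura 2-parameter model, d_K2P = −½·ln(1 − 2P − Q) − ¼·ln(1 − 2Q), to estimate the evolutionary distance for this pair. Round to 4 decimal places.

Differing sites — 4:C/A (Tv); 5:T/G (Tv); 6:T/G (Tv); 15:A/G (Ti); 17:T/C (Ti); 18:A/C (Tv); 19:G/A (Ti); 23:T/C (Ti); 32:T/A (Tv); 35:C/A (Tv).
Of the 10 differences, 4 transitions and 6 transversions over 35 sites: P = 4/35 = 0.114286, Q = 6/35 = 0.171429.
d = −0.5·ln(0.599999) − 0.25·ln(0.657142) = −0.5·(-0.510827) − 0.25·(-0.419855) = 0.3604.

0.3604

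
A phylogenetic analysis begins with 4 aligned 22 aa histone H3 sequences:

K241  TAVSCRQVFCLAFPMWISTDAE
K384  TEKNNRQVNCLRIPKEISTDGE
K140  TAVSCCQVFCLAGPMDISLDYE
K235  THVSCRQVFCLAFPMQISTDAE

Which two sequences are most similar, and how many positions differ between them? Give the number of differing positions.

Pairwise Hamming distances:
  K241 vs K384: 10
  K241 vs K140: 5
  K241 vs K235: 2
  K384 vs K140: 12
  K384 vs K235: 10
  K140 vs K235: 6
The smallest is 2, between K241 and K235.

2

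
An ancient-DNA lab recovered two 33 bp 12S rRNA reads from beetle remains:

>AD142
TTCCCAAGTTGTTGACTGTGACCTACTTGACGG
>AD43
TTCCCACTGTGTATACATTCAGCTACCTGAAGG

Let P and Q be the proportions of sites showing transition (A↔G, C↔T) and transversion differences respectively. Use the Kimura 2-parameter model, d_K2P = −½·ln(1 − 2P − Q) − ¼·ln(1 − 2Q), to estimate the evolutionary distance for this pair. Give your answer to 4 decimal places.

0.4589

The sequences differ at positions 7 (A/C, transversion), 8 (G/T, transversion), 9 (T/G, transversion), 13 (T/A, transversion), 14 (G/T, transversion), 17 (T/A, transversion), 18 (G/T, transversion), 20 (G/C, transversion), 22 (C/G, transversion), 27 (T/C, transition), 31 (C/A, transversion).
Of the 11 differences, 1 transition and 10 transversions over 33 sites: P = 1/33 = 0.030303, Q = 10/33 = 0.303030.
d = −0.5·ln(0.636364) − 0.25·ln(0.393940) = −0.5·(-0.451985) − 0.25·(-0.931557) = 0.4589.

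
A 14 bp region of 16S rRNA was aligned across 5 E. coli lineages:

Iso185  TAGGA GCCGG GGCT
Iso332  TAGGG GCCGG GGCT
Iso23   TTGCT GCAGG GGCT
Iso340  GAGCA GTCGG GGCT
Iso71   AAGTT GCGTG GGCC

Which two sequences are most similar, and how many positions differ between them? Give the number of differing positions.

1

Pairwise Hamming distances:
  Iso185 vs Iso332: 1
  Iso185 vs Iso23: 4
  Iso185 vs Iso340: 3
  Iso185 vs Iso71: 6
  Iso332 vs Iso23: 4
  Iso332 vs Iso340: 4
  Iso332 vs Iso71: 6
  Iso23 vs Iso340: 5
  Iso23 vs Iso71: 6
  Iso340 vs Iso71: 7
The smallest is 1, between Iso185 and Iso332.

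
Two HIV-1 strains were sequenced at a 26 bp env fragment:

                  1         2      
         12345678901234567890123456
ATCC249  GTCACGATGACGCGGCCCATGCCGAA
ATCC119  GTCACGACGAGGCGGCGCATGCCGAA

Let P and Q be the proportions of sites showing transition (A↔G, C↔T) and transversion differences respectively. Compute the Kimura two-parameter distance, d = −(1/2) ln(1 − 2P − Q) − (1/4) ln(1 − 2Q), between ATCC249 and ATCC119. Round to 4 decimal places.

0.1253

Differing sites — 8:T/C (Ti); 11:C/G (Tv); 17:C/G (Tv).
Of the 3 differences, 1 transition and 2 transversions over 26 sites: P = 1/26 = 0.038462, Q = 2/26 = 0.076923.
d = −0.5·ln(0.846153) − 0.25·ln(0.846154) = −0.5·(-0.167055) − 0.25·(-0.167054) = 0.1253.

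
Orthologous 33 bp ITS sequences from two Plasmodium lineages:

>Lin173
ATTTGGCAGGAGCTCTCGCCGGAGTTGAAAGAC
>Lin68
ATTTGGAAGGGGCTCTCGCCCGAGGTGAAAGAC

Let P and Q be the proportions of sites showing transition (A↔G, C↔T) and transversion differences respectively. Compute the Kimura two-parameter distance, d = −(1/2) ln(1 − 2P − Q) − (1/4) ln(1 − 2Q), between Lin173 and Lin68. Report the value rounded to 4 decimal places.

Mismatches occur at site 7 (C/A, transversion), site 11 (A/G, transition), site 21 (G/C, transversion), site 25 (T/G, transversion).
Of the 4 differences, 1 transition and 3 transversions over 33 sites: P = 1/33 = 0.030303, Q = 3/33 = 0.090909.
d = −0.5·ln(0.848485) − 0.25·ln(0.818182) = −0.5·(-0.164303) − 0.25·(-0.200670) = 0.1323.

0.1323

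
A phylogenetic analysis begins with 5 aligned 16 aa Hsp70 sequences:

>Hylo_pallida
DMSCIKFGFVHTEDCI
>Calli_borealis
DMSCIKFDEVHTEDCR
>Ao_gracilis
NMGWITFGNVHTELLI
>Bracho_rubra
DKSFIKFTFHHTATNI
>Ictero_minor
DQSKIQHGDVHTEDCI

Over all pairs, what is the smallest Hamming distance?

3

Pairwise Hamming distances:
  Hylo_pallida vs Calli_borealis: 3
  Hylo_pallida vs Ao_gracilis: 7
  Hylo_pallida vs Bracho_rubra: 7
  Hylo_pallida vs Ictero_minor: 5
  Calli_borealis vs Ao_gracilis: 9
  Calli_borealis vs Bracho_rubra: 9
  Calli_borealis vs Ictero_minor: 7
  Ao_gracilis vs Bracho_rubra: 11
  Ao_gracilis vs Ictero_minor: 9
  Bracho_rubra vs Ictero_minor: 10
The smallest is 3, between Hylo_pallida and Calli_borealis.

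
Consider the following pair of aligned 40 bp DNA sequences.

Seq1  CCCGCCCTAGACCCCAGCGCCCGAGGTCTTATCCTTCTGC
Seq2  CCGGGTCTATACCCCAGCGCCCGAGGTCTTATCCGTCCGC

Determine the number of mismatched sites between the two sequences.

6

Mismatches occur at site 3 (C/G), site 5 (C/G), site 6 (C/T), site 10 (G/T), site 35 (T/G), site 38 (T/C).
That gives 6 mismatches out of 40 aligned sites, so the Hamming distance is 6.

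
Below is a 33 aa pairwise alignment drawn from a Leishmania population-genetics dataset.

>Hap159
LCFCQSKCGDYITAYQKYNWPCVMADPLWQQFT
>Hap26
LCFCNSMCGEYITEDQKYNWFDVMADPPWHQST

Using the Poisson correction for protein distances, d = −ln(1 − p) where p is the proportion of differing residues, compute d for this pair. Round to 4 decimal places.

0.3610

The sequences differ at positions 5 (Q/N), 7 (K/M), 10 (D/E), 14 (A/E), 15 (Y/D), 21 (P/F), 22 (C/D), 28 (L/P), 30 (Q/H), 32 (F/S).
p = 10/33 = 0.303030.
d = −ln(1 − 0.303030) = −ln(0.696970) = 0.3610.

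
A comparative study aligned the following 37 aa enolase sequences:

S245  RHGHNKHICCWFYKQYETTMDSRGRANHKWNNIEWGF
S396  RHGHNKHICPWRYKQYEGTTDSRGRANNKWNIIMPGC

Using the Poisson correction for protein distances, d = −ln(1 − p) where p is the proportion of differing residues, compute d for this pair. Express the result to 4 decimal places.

The sequences differ at positions 10 (C/P), 12 (F/R), 18 (T/G), 20 (M/T), 28 (H/N), 32 (N/I), 34 (E/M), 35 (W/P), 37 (F/C).
p = 9/37 = 0.243243.
d = −ln(1 − 0.243243) = −ln(0.756757) = 0.2787.

0.2787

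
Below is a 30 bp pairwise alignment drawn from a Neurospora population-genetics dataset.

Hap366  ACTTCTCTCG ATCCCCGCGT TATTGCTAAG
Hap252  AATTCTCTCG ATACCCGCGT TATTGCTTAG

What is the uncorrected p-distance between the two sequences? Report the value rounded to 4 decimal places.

The sequences differ at positions 2 (C/A), 13 (C/A), 28 (A/T).
There are 3 differences over 30 sites, so p = 3/30 = 0.1000.

0.1000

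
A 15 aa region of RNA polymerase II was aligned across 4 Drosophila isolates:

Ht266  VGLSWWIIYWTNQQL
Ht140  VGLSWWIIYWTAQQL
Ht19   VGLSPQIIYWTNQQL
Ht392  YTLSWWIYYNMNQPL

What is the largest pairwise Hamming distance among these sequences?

8

Pairwise Hamming distances:
  Ht266 vs Ht140: 1
  Ht266 vs Ht19: 2
  Ht266 vs Ht392: 6
  Ht140 vs Ht19: 3
  Ht140 vs Ht392: 7
  Ht19 vs Ht392: 8
The largest is 8, between Ht19 and Ht392.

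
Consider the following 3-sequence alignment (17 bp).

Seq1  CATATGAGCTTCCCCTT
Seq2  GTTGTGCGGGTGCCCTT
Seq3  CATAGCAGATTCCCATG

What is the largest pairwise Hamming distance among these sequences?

Pairwise Hamming distances:
  Seq1 vs Seq2: 7
  Seq1 vs Seq3: 5
  Seq2 vs Seq3: 11
The largest is 11, between Seq2 and Seq3.

11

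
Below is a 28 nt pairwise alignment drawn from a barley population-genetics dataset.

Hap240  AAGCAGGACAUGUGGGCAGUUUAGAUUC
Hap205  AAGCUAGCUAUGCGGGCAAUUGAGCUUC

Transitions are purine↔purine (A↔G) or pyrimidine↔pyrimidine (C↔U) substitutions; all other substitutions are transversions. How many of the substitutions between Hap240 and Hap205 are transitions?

4

The sequences differ at positions 5 (A/U, transversion), 6 (G/A, transition), 8 (A/C, transversion), 9 (C/U, transition), 13 (U/C, transition), 19 (G/A, transition), 22 (U/G, transversion), 25 (A/C, transversion).
Of the 8 differences, 4 transitions and 4 transversions, so the answer is 4.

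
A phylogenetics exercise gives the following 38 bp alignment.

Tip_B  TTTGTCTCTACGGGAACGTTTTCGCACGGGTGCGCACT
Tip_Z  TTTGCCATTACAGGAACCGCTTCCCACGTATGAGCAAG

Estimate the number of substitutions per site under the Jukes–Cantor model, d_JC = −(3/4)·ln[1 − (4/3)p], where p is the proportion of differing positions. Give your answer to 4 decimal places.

Mismatches occur at site 5 (T↔C), site 7 (T↔A), site 8 (C↔T), site 12 (G↔A), site 18 (G↔C), site 19 (T↔G), site 20 (T↔C), site 24 (G↔C), site 29 (G↔T), site 30 (G↔A), site 33 (C↔A), site 37 (C↔A), site 38 (T↔G).
p = 13/38 = 0.342105.
d = −0.75 · ln(1 − (4/3)·0.342105) = −0.75 · ln(0.543860) = −0.75 · (-0.609063) = 0.4568.

0.4568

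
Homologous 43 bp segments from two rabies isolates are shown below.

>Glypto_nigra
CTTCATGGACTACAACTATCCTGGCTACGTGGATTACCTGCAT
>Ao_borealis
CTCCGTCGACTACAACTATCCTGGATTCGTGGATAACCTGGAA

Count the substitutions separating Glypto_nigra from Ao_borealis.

Mismatches occur at site 3 (T→C), site 5 (A→G), site 7 (G→C), site 25 (C→A), site 27 (A→T), site 35 (T→A), site 41 (C→G), site 43 (T→A).
That gives 8 mismatches out of 43 aligned sites, so the Hamming distance is 8.

8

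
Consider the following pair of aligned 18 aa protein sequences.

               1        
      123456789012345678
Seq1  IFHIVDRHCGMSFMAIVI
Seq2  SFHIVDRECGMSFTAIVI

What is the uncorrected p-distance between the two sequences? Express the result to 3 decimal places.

Mismatches occur at site 1 (I↔S), site 8 (H↔E), site 14 (M↔T).
There are 3 differences over 18 sites, so p = 3/18 = 0.167.

0.167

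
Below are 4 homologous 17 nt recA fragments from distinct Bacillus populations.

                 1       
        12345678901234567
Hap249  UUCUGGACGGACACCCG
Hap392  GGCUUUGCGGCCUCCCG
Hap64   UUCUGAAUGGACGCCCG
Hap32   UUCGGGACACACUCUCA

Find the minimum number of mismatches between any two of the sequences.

Pairwise Hamming distances:
  Hap249 vs Hap392: 7
  Hap249 vs Hap64: 3
  Hap249 vs Hap32: 6
  Hap392 vs Hap64: 8
  Hap392 vs Hap32: 11
  Hap64 vs Hap32: 8
The smallest is 3, between Hap249 and Hap64.

3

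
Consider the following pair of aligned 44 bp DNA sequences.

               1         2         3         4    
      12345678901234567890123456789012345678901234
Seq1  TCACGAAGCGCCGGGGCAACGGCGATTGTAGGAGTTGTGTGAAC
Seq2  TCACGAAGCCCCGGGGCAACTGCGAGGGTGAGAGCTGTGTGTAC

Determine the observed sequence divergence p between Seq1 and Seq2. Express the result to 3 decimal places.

Differing sites — 10:G/C; 21:G/T; 26:T/G; 27:T/G; 30:A/G; 31:G/A; 35:T/C; 42:A/T.
There are 8 differences over 44 sites, so p = 8/44 = 0.182.

0.182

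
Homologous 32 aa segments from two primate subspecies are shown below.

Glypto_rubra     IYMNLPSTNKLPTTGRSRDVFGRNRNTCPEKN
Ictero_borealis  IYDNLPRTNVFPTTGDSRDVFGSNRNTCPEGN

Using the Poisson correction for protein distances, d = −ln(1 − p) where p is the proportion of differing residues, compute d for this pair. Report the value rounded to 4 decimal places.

0.2469

The sequences differ at positions 3 (M/D), 7 (S/R), 10 (K/V), 11 (L/F), 16 (R/D), 23 (R/S), 31 (K/G).
p = 7/32 = 0.218750.
d = −ln(1 − 0.218750) = −ln(0.781250) = 0.2469.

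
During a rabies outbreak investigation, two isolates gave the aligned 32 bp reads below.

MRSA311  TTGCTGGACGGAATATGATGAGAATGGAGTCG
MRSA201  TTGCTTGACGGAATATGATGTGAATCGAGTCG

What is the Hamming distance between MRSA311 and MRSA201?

The sequences differ at positions 6 (G/T), 21 (A/T), 26 (G/C).
That gives 3 mismatches out of 32 aligned sites, so the Hamming distance is 3.

3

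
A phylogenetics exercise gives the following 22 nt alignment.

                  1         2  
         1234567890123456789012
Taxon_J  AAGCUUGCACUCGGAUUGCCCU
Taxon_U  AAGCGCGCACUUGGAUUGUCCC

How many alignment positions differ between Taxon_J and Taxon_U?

5

The sequences differ at positions 5 (U/G), 6 (U/C), 12 (C/U), 19 (C/U), 22 (U/C).
That gives 5 mismatches out of 22 aligned sites, so the Hamming distance is 5.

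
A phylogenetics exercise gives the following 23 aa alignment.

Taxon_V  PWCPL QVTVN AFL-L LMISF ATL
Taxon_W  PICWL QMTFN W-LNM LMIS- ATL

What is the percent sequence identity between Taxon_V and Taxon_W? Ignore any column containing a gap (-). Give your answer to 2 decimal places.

Excluding the 3 gap columns leaves 20 comparable sites.
The sequences differ at positions 2 (W/I), 4 (P/W), 7 (V/M), 9 (V/F), 11 (A/W), 15 (L/M).
14 of the 20 comparable sites match, so the percent identity is 14/20 × 100 = 70.00%.

70.00%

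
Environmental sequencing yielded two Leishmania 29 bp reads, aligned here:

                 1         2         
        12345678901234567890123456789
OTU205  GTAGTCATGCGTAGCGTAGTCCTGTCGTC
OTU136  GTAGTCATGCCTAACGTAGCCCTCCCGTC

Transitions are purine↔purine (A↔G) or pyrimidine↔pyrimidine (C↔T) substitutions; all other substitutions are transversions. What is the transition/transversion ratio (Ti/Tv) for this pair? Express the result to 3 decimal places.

1.500

Mismatches occur at site 11 (G↔C, transversion), site 14 (G↔A, transition), site 20 (T↔C, transition), site 24 (G↔C, transversion), site 25 (T↔C, transition).
Of the 5 differences, 3 transitions and 2 transversions, so Ti/Tv = 3/2 = 1.500.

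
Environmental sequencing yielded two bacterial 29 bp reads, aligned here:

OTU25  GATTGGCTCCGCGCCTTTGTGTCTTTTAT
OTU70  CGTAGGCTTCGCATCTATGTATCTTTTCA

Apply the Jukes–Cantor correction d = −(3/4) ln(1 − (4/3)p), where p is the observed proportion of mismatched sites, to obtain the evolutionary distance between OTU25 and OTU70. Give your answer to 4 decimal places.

Differing sites — 1:G/C; 2:A/G; 4:T/A; 9:C/T; 13:G/A; 14:C/T; 17:T/A; 21:G/A; 28:A/C; 29:T/A.
p = 10/29 = 0.344828.
d = −0.75 · ln(1 − (4/3)·0.344828) = −0.75 · ln(0.540229) = −0.75 · (-0.615762) = 0.4618.

0.4618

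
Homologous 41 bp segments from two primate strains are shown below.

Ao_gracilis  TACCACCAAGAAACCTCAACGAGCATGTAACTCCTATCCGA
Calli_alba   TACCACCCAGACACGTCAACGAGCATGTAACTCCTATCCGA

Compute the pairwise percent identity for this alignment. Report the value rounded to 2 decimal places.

Mismatches occur at site 8 (A/C), site 12 (A/C), site 15 (C/G).
38 of the 41 sites match, so the percent identity is 38/41 × 100 = 92.68%.

92.68%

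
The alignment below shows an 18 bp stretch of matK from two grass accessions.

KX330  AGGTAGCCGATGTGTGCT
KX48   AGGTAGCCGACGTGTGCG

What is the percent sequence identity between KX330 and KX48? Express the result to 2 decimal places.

Differing sites — 11:T/C; 18:T/G.
16 of the 18 sites match, so the percent identity is 16/18 × 100 = 88.89%.

88.89%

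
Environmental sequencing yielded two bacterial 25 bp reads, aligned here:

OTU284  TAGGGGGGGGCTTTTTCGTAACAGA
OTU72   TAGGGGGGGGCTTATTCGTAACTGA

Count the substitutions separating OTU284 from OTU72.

2

Differing sites — 14:T/A; 23:A/T.
That gives 2 mismatches out of 25 aligned sites, so the Hamming distance is 2.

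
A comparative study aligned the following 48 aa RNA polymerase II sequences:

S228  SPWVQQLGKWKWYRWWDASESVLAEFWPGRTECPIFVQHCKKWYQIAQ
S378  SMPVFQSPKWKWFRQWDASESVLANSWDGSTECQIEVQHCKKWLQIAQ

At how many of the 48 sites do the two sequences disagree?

The sequences differ at positions 2 (P/M), 3 (W/P), 5 (Q/F), 7 (L/S), 8 (G/P), 13 (Y/F), 15 (W/Q), 25 (E/N), 26 (F/S), 28 (P/D), 30 (R/S), 34 (P/Q), 36 (F/E), 44 (Y/L).
That gives 14 mismatches out of 48 aligned sites, so the Hamming distance is 14.

14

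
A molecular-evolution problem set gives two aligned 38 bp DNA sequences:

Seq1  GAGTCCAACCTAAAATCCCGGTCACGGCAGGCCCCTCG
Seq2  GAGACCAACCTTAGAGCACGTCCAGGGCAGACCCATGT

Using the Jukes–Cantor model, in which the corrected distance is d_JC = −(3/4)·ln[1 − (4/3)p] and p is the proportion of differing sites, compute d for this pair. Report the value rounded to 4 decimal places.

0.4099

Differing sites — 4:T/A; 12:A/T; 14:A/G; 16:T/G; 18:C/A; 21:G/T; 22:T/C; 25:C/G; 31:G/A; 35:C/A; 37:C/G; 38:G/T.
p = 12/38 = 0.315789.
d = −0.75 · ln(1 − (4/3)·0.315789) = −0.75 · ln(0.578948) = −0.75 · (-0.546543) = 0.4099.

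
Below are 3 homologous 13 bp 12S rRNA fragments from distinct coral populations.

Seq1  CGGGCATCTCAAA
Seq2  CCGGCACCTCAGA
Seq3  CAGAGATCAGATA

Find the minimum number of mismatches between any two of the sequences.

Pairwise Hamming distances:
  Seq1 vs Seq2: 3
  Seq1 vs Seq3: 6
  Seq2 vs Seq3: 7
The smallest is 3, between Seq1 and Seq2.

3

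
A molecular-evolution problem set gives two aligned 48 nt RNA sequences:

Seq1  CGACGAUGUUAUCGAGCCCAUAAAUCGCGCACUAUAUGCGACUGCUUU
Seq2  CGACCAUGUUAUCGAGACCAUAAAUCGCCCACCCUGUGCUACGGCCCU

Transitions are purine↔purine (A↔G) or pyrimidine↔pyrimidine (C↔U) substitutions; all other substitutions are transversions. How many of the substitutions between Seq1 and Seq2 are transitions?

4

Mismatches occur at site 5 (G→C, transversion), site 17 (C→A, transversion), site 29 (G→C, transversion), site 33 (U→C, transition), site 34 (A→C, transversion), site 36 (A→G, transition), site 40 (G→U, transversion), site 43 (U→G, transversion), site 46 (U→C, transition), site 47 (U→C, transition).
Of the 10 differences, 4 transitions and 6 transversions, so the answer is 4.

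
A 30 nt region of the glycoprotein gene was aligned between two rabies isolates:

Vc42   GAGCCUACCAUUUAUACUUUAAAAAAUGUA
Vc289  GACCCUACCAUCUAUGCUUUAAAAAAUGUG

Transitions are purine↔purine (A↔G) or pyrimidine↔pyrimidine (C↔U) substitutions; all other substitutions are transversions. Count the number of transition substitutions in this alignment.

Differing sites — 3:G/C (Tv); 12:U/C (Ti); 16:A/G (Ti); 30:A/G (Ti).
Of the 4 differences, 3 transitions and 1 transversion, so the answer is 3.

3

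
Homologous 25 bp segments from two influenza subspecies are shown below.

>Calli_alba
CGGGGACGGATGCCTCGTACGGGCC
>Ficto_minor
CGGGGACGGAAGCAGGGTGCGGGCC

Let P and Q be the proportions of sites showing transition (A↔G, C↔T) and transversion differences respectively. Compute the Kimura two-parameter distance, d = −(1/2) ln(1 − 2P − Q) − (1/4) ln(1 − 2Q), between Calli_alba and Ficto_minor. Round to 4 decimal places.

0.2336

Differing sites — 11:T/A (Tv); 14:C/A (Tv); 15:T/G (Tv); 16:C/G (Tv); 19:A/G (Ti).
Of the 5 differences, 1 transition and 4 transversions over 25 sites: P = 1/25 = 0.040000, Q = 4/25 = 0.160000.
d = −0.5·ln(0.760000) − 0.25·ln(0.680000) = −0.5·(-0.274437) − 0.25·(-0.385662) = 0.2336.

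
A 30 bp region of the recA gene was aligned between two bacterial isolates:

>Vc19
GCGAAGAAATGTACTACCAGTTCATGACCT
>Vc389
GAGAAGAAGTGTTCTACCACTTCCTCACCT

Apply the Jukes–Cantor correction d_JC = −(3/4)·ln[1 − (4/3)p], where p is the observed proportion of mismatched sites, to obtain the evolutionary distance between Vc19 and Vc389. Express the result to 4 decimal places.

Mismatches occur at site 2 (C→A), site 9 (A→G), site 13 (A→T), site 20 (G→C), site 24 (A→C), site 26 (G→C).
p = 6/30 = 0.200000.
d = −0.75 · ln(1 − (4/3)·0.200000) = −0.75 · ln(0.733333) = −0.75 · (-0.310155) = 0.2326.

0.2326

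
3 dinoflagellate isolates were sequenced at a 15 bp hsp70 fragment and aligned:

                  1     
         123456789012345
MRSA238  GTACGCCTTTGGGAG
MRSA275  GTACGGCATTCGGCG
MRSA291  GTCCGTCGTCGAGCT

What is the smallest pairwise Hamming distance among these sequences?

Pairwise Hamming distances:
  MRSA238 vs MRSA275: 4
  MRSA238 vs MRSA291: 7
  MRSA275 vs MRSA291: 7
The smallest is 4, between MRSA238 and MRSA275.

4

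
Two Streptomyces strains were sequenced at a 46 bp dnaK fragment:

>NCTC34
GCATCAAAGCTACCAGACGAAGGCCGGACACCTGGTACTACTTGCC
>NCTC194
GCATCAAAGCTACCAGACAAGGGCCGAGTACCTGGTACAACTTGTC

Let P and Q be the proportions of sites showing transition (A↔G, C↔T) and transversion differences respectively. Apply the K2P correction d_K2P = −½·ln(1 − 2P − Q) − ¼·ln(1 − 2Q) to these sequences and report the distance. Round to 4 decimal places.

0.1772

Mismatches occur at site 19 (G/A, transition), site 21 (A/G, transition), site 27 (G/A, transition), site 28 (A/G, transition), site 29 (C/T, transition), site 39 (T/A, transversion), site 45 (C/T, transition).
Of the 7 differences, 6 transitions and 1 transversion over 46 sites: P = 6/46 = 0.130435, Q = 1/46 = 0.021739.
d = −0.5·ln(0.717391) − 0.25·ln(0.956522) = −0.5·(-0.332134) − 0.25·(-0.044451) = 0.1772.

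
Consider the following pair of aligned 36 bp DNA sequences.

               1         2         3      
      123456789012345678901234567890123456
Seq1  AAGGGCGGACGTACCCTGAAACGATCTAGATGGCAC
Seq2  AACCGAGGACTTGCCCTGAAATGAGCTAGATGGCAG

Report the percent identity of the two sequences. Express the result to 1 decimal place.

77.8%

Mismatches occur at site 3 (G/C), site 4 (G/C), site 6 (C/A), site 11 (G/T), site 13 (A/G), site 22 (C/T), site 25 (T/G), site 36 (C/G).
28 of the 36 sites match, so the percent identity is 28/36 × 100 = 77.8%.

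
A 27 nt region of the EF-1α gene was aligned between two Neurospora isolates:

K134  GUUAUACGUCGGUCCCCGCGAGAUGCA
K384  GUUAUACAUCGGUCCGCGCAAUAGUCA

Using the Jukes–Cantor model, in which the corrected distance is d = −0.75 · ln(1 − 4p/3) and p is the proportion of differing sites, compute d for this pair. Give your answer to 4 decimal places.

0.2635

The sequences differ at positions 8 (G/A), 16 (C/G), 20 (G/A), 22 (G/U), 24 (U/G), 25 (G/U).
p = 6/27 = 0.222222.
d = −0.75 · ln(1 − (4/3)·0.222222) = −0.75 · ln(0.703704) = −0.75 · (-0.351397) = 0.2635.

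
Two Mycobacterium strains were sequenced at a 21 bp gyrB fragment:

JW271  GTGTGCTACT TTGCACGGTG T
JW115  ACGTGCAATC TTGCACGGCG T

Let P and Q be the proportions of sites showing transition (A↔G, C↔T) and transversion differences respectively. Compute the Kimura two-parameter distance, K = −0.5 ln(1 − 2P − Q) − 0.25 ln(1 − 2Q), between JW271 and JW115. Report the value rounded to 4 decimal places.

0.3960

Mismatches occur at site 1 (G→A, transition), site 2 (T→C, transition), site 7 (T→A, transversion), site 9 (C→T, transition), site 10 (T→C, transition), site 19 (T→C, transition).
Of the 6 differences, 5 transitions and 1 transversion over 21 sites: P = 5/21 = 0.238095, Q = 1/21 = 0.047619.
d = −0.5·ln(0.476191) − 0.25·ln(0.904762) = −0.5·(-0.741936) − 0.25·(-0.100083) = 0.3960.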